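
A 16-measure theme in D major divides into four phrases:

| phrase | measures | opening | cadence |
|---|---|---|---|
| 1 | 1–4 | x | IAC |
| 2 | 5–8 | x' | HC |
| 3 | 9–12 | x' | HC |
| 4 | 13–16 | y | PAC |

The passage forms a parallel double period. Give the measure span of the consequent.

measures 9–16

In a double period the first pair of phrases (ending half cadence) is the large antecedent and the second pair (ending perfect authentic cadence) is the large consequent; the consequent is measures 9–16.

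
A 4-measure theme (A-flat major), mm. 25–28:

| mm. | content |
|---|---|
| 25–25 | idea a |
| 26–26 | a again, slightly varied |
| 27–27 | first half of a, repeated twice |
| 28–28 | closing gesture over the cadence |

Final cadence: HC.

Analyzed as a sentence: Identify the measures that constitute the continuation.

measures 27–28

After the presentation (bars 25–26), the continuation covers the fragmentation through the cadence: measures 27–28.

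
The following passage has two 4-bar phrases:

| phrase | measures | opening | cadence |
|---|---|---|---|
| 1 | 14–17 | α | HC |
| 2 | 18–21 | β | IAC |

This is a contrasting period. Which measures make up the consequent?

The phrase ending with the weaker cadence (half cadence) is the antecedent; the one ending more conclusively (imperfect authentic cadence) is the consequent. The consequent is measures 18–21.

measures 18–21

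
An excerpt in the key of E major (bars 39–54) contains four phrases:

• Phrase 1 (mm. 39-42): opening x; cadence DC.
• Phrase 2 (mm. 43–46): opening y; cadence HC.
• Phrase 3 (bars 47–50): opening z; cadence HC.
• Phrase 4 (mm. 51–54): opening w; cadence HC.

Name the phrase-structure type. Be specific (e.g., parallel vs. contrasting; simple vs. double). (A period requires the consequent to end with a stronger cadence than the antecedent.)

phrase group

Phrase 4 ends with a half cadence, no stronger than phrase 2's half cadence, so the four phrases do not form a double period; nor do phrases 3–4 duplicate 1–2, so it is not a repeated period. With no phrase reaching a conclusive cadence, the passage is a phrase group.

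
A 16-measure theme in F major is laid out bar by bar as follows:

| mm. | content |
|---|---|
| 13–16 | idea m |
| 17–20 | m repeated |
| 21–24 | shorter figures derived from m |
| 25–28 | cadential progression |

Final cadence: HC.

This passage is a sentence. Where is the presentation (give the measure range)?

measures 13–20

The presentation of a sentence is the basic idea (mm. 13–16) plus its repetition (measures 17-20); the presentation is therefore bars 13–20.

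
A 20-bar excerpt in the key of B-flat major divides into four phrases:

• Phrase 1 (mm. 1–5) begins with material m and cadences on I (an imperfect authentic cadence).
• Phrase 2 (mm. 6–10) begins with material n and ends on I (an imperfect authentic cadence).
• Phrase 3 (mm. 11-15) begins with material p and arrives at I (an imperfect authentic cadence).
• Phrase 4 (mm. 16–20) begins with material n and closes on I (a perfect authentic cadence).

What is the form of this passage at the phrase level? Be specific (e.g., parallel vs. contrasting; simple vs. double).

Four phrases in two halves: the first half (mm. 1–10) ends with an imperfect authentic cadence, the second (bars 11-20) with a perfect authentic cadence — a large antecedent–consequent pair, i.e. a double period.
Phrase 3 begins with different material from phrase 1, making it contrasting.

contrasting double period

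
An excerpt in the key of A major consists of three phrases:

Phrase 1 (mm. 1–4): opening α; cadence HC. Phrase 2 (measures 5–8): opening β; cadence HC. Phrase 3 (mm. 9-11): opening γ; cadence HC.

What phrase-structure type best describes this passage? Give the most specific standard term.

The final phrase closes with a half cadence, which is not stronger than the preceding half cadence; the 3 phrases lack an overall antecedent–consequent design and so form a phrase group.

phrase group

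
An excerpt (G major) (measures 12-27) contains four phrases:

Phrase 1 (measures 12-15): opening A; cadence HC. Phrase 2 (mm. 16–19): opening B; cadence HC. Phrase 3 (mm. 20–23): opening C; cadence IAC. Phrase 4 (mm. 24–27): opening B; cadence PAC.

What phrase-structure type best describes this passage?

Four phrases in two halves: the first half (mm. 12–19) ends with a half cadence, the second (mm. 20-27) with a perfect authentic cadence — a large antecedent–consequent pair, i.e. a double period.
Phrase 3 begins with different material from phrase 1, making it contrasting.

contrasting double period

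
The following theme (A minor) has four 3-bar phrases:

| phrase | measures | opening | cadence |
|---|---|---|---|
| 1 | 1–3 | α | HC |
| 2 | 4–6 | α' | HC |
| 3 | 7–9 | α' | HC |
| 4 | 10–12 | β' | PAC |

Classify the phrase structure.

Four phrases in two halves: the first half (bars 1-6) ends with a half cadence, the second (mm. 7-12) with a perfect authentic cadence — a large antecedent–consequent pair, i.e. a double period.
Phrase 3 begins with the same material as phrase 1, making it parallel.

parallel double period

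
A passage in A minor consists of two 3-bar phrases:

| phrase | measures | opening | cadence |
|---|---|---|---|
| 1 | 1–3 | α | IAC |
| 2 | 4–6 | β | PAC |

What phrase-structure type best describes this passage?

contrasting period

Phrase 1 ends with an imperfect authentic cadence (weaker) and phrase 2 with a perfect authentic cadence (stronger): antecedent + consequent = a period.
The two phrases open with different material (α / β), so the period is contrasting.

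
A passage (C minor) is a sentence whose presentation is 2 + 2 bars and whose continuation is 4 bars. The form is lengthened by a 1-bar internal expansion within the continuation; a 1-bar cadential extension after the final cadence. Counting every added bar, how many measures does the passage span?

Basic sentence: 2 + 2 + 4 = 8 bars.
8 (basic form) + 1 (internal expansion) + 1 (cadential extension) = 10.

10 measures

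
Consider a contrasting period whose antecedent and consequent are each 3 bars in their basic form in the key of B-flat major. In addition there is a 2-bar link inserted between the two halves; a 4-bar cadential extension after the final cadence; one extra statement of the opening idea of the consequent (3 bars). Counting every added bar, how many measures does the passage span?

15 measures

Basic contrasting period: 3 + 3 = 6 bars.
6 (basic form) + 2 (link) + 4 (cadential extension) + 3 (extra statement) = 15.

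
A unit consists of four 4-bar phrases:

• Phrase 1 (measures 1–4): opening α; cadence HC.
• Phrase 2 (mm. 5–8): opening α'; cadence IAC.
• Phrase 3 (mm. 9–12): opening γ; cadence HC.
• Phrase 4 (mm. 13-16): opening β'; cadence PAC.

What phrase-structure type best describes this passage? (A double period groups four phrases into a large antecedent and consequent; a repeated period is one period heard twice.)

contrasting double period

Four phrases in two halves: the first half (bars 1–8) ends with an imperfect authentic cadence, the second (bars 9–16) with a perfect authentic cadence — a large antecedent–consequent pair, i.e. a double period.
Phrase 3 begins with different material from phrase 1, making it contrasting.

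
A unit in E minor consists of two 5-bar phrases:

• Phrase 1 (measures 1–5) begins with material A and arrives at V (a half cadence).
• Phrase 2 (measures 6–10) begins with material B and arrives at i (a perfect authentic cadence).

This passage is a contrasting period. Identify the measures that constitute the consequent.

The antecedent is the phrase ending with the weaker cadence (half cadence, phrase 1) and the consequent the one ending more conclusively (perfect authentic cadence, phrase 2); the consequent is mm. 6–10.

measures 6–10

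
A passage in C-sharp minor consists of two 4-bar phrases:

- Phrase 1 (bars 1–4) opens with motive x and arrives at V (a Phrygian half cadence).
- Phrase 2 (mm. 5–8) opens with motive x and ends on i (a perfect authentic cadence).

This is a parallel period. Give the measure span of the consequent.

measures 5–8

The phrase ending with the weaker cadence (Phrygian half cadence) is the antecedent; the one ending more conclusively (perfect authentic cadence) is the consequent. The consequent is measures 5–8.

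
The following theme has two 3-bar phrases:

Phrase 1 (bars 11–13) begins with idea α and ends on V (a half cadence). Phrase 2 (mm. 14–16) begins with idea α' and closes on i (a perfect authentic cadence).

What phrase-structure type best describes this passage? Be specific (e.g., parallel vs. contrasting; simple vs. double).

Phrase 1 ends with a half cadence (weaker) and phrase 2 with a perfect authentic cadence (stronger): antecedent + consequent = a period.
The two phrases open with the same material (α / α'), so the period is parallel.

parallel period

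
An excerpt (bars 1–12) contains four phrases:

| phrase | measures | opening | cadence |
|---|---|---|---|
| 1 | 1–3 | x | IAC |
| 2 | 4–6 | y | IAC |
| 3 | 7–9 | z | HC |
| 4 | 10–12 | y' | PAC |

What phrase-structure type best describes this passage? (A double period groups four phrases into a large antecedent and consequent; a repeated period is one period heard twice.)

contrasting double period

Four phrases in two halves: the first half (mm. 1–6) ends with an imperfect authentic cadence, the second (measures 7–12) with a perfect authentic cadence — a large antecedent–consequent pair, i.e. a double period.
Phrase 3 begins with different material from phrase 1, making it contrasting.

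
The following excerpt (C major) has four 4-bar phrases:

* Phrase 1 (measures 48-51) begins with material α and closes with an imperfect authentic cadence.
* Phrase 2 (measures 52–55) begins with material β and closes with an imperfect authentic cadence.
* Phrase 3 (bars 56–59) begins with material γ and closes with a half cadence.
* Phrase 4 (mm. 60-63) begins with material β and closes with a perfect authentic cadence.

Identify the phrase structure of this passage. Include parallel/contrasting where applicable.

Four phrases in two halves: the first half (mm. 48-55) ends with an imperfect authentic cadence, the second (mm. 56–63) with a perfect authentic cadence — a large antecedent–consequent pair, i.e. a double period.
Phrase 3 begins with different material from phrase 1, making it contrasting.

contrasting double period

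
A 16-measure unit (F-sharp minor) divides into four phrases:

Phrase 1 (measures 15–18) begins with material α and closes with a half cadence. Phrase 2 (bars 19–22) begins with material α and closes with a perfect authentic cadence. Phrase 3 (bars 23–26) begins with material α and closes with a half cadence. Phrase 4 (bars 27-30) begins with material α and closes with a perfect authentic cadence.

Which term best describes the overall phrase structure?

repeated period

The cadence pattern HC–PAC–HC–PAC is weak–strong twice, and phrases 3–4 restate phrases 1–2: a period heard twice, not a double period (which would end weakly at phrase 2).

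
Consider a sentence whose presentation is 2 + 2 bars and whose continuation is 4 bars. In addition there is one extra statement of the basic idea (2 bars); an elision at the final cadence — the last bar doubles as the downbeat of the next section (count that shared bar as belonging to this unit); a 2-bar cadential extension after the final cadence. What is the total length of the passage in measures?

12 measures

Basic sentence: 2 + 2 + 4 = 8 bars.
8 (basic form) + 2 (extra statement) + 2 (cadential extension) = 12.
The elision shares a bar with the next section but does not change this unit's count.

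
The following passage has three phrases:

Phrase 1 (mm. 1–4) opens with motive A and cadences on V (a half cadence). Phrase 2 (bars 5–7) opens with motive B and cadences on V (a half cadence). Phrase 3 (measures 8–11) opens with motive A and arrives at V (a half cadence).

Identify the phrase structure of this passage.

The final phrase closes with a half cadence, which is not stronger than the preceding half cadence; the 3 phrases lack an overall antecedent–consequent design and so form a phrase group.

phrase group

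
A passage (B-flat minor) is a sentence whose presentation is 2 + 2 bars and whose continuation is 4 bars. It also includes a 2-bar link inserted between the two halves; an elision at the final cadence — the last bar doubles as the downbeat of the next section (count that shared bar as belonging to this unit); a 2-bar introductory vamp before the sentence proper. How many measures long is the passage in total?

Basic sentence: 2 + 2 + 4 = 8 bars.
8 (basic form) + 2 (link) + 2 (introduction) = 12.
The elision shares a bar with the next section but does not change this unit's count.

12 measures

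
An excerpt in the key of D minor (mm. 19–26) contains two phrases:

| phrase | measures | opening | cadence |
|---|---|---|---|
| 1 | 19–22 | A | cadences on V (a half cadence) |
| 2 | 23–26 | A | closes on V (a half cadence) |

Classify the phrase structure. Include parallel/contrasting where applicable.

repeated phrase

Both phrases have the same opening (A) and the same cadence (half cadence): the second is a restatement, not a consequent, so this is a repeated phrase rather than a period.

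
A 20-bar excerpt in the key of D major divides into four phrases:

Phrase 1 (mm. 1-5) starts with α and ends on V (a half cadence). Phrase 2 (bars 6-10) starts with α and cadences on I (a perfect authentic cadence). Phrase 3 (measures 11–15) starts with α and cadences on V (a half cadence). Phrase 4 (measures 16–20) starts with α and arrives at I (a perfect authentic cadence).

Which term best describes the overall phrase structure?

repeated period

The cadence pattern HC–PAC–HC–PAC is weak–strong twice, and phrases 3–4 restate phrases 1–2: a period heard twice, not a double period (which would end weakly at phrase 2).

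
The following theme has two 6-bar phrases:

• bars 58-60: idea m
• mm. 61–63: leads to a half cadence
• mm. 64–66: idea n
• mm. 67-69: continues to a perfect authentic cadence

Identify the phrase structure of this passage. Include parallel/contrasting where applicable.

contrasting period

Phrase 1 ends with a half cadence (weaker) and phrase 2 with a perfect authentic cadence (stronger): antecedent + consequent = a period.
The two phrases open with different material (m / n), so the period is contrasting.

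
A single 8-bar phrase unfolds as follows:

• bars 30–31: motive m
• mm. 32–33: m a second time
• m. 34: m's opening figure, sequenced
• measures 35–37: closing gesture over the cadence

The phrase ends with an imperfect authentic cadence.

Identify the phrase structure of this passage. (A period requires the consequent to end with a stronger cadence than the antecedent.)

Basic idea (bars 30–31) + its repetition (measures 32–33) form the presentation; fragmentation and cadence (measures 34-37) form the continuation — the 8-bar whole is a sentence.

sentence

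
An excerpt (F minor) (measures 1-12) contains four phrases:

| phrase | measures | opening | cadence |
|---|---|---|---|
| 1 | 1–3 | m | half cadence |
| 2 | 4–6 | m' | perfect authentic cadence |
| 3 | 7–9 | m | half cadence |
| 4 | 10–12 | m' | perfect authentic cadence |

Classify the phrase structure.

The cadence pattern HC–PAC–HC–PAC is weak–strong twice, and phrases 3–4 restate phrases 1–2: a period heard twice, not a double period (which would end weakly at phrase 2).

repeated period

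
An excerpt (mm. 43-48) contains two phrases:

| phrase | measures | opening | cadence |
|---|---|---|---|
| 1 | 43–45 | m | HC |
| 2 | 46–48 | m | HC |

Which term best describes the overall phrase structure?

Both phrases have the same opening (m) and the same cadence (half cadence): the second is a restatement, not a consequent, so this is a repeated phrase rather than a period.

repeated phrase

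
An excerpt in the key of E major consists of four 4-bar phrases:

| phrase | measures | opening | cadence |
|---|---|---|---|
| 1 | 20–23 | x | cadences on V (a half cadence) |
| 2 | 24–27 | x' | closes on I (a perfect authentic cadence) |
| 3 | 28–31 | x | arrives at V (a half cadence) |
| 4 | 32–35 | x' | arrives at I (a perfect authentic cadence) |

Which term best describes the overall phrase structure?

The cadence pattern HC–PAC–HC–PAC is weak–strong twice, and phrases 3–4 restate phrases 1–2: a period heard twice, not a double period (which would end weakly at phrase 2).

repeated period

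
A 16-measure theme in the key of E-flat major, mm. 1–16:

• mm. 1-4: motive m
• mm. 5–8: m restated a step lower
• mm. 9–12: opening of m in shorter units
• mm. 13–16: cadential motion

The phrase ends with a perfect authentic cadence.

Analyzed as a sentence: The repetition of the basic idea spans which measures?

The presentation of a sentence is the basic idea (mm. 1-4) plus its repetition (measures 5-8); the repetition of the basic idea is therefore measures 5–8.

measures 5–8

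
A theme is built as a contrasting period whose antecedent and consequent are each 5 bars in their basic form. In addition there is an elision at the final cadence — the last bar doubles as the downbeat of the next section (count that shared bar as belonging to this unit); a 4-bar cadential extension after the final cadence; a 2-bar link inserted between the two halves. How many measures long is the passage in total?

16 measures

Basic contrasting period: 5 + 5 = 10 bars.
10 (basic form) + 4 (cadential extension) + 2 (link) = 16.
The elision shares a bar with the next section but does not change this unit's count.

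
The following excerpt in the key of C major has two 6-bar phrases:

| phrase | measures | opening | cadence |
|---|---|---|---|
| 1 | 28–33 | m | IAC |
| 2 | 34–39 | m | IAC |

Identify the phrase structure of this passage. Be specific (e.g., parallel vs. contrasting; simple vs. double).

Both phrases have the same opening (m) and the same cadence (imperfect authentic cadence): the second is a restatement, not a consequent, so this is a repeated phrase rather than a period.

repeated phrase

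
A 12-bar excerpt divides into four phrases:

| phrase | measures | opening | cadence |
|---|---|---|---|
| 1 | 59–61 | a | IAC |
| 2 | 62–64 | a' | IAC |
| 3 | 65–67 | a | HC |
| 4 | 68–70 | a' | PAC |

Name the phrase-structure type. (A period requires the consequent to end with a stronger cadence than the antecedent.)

parallel double period

Four phrases in two halves: the first half (bars 59–64) ends with an imperfect authentic cadence, the second (bars 65–70) with a perfect authentic cadence — a large antecedent–consequent pair, i.e. a double period.
Phrase 3 begins with the same material as phrase 1, making it parallel.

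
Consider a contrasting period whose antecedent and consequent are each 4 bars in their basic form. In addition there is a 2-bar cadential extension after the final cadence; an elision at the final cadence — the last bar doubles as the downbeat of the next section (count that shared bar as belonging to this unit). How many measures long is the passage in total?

Basic contrasting period: 4 + 4 = 8 bars.
8 (basic form) + 2 (cadential extension) = 10.
The elision shares a bar with the next section but does not change this unit's count.

10 measures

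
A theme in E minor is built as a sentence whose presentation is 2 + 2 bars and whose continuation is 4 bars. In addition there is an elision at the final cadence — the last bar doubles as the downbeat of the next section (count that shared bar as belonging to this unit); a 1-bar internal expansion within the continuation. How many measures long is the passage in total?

9 measures

Basic sentence: 2 + 2 + 4 = 8 bars.
8 (basic form) + 1 (internal expansion) = 9.
The elision shares a bar with the next section but does not change this unit's count.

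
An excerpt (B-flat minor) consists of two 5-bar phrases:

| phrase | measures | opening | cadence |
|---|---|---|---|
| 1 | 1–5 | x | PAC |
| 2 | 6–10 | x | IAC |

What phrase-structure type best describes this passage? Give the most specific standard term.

phrase group

The second phrase closes with an imperfect authentic cadence, which is not stronger than the first phrase's perfect authentic cadence; without a weak→strong cadential pair there is no antecedent–consequent relationship, so this is a phrase group rather than a period.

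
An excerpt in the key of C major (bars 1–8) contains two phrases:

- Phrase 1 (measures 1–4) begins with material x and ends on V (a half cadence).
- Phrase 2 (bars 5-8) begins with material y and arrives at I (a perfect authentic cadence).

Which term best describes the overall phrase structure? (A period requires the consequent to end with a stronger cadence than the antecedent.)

contrasting period

Phrase 1 ends with a half cadence (weaker) and phrase 2 with a perfect authentic cadence (stronger): antecedent + consequent = a period.
The two phrases open with different material (x / y), so the period is contrasting.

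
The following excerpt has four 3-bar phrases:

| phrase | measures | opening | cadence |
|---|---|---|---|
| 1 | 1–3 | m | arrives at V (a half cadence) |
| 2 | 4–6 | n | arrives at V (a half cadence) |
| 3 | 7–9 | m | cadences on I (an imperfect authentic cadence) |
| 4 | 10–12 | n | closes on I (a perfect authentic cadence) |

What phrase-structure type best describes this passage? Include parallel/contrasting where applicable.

parallel double period

Four phrases in two halves: the first half (bars 1–6) ends with a half cadence, the second (mm. 7–12) with a perfect authentic cadence — a large antecedent–consequent pair, i.e. a double period.
Phrase 3 begins with the same material as phrase 1, making it parallel.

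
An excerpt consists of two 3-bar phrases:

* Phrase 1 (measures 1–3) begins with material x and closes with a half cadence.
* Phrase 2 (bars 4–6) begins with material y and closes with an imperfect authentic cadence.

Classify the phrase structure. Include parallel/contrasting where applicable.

Phrase 1 ends with a half cadence (weaker) and phrase 2 with an imperfect authentic cadence (stronger): antecedent + consequent = a period.
The two phrases open with different material (x / y), so the period is contrasting.

contrasting period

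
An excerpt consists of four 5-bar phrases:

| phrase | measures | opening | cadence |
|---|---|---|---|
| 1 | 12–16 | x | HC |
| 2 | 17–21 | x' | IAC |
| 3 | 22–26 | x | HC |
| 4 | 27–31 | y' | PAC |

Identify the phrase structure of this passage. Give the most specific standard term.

parallel double period

Four phrases in two halves: the first half (bars 12-21) ends with an imperfect authentic cadence, the second (mm. 22–31) with a perfect authentic cadence — a large antecedent–consequent pair, i.e. a double period.
Phrase 3 begins with the same material as phrase 1, making it parallel.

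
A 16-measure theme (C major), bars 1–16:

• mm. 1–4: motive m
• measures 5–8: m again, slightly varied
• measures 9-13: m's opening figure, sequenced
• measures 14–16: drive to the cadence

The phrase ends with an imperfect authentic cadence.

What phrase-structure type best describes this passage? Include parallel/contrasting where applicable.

sentence

Basic idea (measures 1–4) + its repetition (mm. 5–8) form the presentation; fragmentation and cadence (mm. 9-16) form the continuation — the 16-bar whole is a sentence.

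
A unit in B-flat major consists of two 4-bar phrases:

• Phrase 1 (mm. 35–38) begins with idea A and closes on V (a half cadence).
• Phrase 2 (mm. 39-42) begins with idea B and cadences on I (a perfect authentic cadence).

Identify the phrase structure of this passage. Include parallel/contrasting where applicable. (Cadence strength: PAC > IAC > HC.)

Phrase 1 ends with a half cadence (weaker) and phrase 2 with a perfect authentic cadence (stronger): antecedent + consequent = a period.
The two phrases open with different material (A / B), so the period is contrasting.

contrasting period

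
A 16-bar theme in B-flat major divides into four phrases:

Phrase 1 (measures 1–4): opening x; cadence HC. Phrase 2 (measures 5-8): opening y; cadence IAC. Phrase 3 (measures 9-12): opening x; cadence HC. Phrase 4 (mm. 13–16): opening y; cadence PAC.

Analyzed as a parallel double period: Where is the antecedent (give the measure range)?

measures 1–8

In a double period the four phrases pair into a large antecedent (phrases 1–2, ending imperfect authentic cadence) and a large consequent (phrases 3–4, ending perfect authentic cadence). The antecedent spans mm. 1-8.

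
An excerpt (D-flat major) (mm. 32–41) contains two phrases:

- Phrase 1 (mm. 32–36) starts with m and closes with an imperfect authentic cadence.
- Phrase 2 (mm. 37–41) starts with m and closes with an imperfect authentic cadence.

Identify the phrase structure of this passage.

Both phrases have the same opening (m) and the same cadence (imperfect authentic cadence): the second is a restatement, not a consequent, so this is a repeated phrase rather than a period.

repeated phrase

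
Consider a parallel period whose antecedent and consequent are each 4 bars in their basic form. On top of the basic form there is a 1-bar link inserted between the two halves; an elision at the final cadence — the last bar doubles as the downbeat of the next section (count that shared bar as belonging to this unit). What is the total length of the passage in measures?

Basic parallel period: 4 + 4 = 8 bars.
8 (basic form) + 1 (link) = 9.
The elision shares a bar with the next section but does not change this unit's count.

9 measures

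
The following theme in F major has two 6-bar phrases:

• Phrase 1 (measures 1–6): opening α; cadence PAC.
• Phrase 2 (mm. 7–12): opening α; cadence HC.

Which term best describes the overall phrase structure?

The second phrase closes with a half cadence, which is not stronger than the first phrase's perfect authentic cadence; without a weak→strong cadential pair there is no antecedent–consequent relationship, so this is a phrase group rather than a period.

phrase group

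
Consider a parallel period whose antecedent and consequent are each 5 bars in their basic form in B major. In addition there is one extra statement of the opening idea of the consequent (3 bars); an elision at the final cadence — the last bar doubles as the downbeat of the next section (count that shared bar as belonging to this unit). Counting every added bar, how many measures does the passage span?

Basic parallel period: 5 + 5 = 10 bars.
10 (basic form) + 3 (extra statement) = 13.
The elision shares a bar with the next section but does not change this unit's count.

13 measures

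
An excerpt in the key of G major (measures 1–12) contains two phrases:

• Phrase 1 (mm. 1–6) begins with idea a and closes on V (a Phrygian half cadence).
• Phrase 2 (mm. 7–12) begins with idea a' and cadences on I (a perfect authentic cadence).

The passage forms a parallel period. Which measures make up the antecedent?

measures 1–6

The antecedent is the phrase ending with the weaker cadence (Phrygian half cadence, phrase 1) and the consequent the one ending more conclusively (perfect authentic cadence, phrase 2); the antecedent is measures 1–6.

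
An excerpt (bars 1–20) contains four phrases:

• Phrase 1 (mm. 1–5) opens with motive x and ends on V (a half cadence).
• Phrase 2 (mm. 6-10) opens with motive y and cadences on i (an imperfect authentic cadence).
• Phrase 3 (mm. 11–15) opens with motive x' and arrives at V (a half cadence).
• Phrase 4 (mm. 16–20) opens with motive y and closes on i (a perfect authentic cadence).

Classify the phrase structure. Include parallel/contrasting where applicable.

parallel double period

Four phrases in two halves: the first half (measures 1-10) ends with an imperfect authentic cadence, the second (measures 11–20) with a perfect authentic cadence — a large antecedent–consequent pair, i.e. a double period.
Phrase 3 begins with the same material as phrase 1, making it parallel.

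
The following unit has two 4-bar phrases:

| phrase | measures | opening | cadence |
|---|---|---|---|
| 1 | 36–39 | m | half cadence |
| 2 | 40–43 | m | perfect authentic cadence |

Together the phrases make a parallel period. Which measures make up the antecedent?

The phrase ending with the weaker cadence (half cadence) is the antecedent; the one ending more conclusively (perfect authentic cadence) is the consequent. The antecedent is measures 36–39.

measures 36–39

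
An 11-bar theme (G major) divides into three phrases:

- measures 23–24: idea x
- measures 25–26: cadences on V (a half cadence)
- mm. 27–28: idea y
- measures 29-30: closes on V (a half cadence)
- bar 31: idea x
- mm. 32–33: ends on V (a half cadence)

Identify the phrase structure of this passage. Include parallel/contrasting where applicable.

phrase group

The final phrase closes with a half cadence, which is not stronger than the preceding half cadence; the 3 phrases lack an overall antecedent–consequent design and so form a phrase group.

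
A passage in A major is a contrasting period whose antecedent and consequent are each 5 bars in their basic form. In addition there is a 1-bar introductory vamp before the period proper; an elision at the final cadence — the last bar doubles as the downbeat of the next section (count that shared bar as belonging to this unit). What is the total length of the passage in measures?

11 measures

Basic contrasting period: 5 + 5 = 10 bars.
10 (basic form) + 1 (introduction) = 11.
The elision shares a bar with the next section but does not change this unit's count.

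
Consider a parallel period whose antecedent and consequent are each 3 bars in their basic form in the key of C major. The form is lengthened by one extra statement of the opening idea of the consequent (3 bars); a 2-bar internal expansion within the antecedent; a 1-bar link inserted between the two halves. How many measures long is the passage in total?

Basic parallel period: 3 + 3 = 6 bars.
6 (basic form) + 3 (extra statement) + 2 (internal expansion) + 1 (link) = 12.

12 measures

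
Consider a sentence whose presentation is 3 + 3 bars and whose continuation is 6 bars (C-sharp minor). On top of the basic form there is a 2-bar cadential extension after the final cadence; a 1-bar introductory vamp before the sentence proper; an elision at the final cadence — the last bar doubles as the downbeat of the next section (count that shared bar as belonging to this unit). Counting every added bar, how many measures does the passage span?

Basic sentence: 3 + 3 + 6 = 12 bars.
12 (basic form) + 2 (cadential extension) + 1 (introduction) = 15.
The elision shares a bar with the next section but does not change this unit's count.

15 measures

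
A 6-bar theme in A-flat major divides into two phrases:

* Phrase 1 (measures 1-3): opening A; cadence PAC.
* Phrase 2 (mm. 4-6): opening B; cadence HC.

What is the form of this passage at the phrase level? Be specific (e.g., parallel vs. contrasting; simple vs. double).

The second phrase closes with a half cadence, which is not stronger than the first phrase's perfect authentic cadence; without a weak→strong cadential pair there is no antecedent–consequent relationship, so this is a phrase group rather than a period.

phrase group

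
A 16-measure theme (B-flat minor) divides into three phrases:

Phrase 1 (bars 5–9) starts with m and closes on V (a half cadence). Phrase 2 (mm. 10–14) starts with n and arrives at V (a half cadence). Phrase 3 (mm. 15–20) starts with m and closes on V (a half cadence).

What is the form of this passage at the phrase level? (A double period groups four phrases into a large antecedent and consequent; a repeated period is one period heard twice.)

phrase group

The final phrase closes with a half cadence, which is not stronger than the preceding half cadence; the 3 phrases lack an overall antecedent–consequent design and so form a phrase group.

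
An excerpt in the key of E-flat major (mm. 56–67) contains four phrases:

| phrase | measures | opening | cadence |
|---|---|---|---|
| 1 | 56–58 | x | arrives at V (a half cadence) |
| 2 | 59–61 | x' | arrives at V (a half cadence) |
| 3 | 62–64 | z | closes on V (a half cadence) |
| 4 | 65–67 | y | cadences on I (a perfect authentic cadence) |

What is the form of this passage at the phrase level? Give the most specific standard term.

contrasting double period

Four phrases in two halves: the first half (mm. 56-61) ends with a half cadence, the second (mm. 62-67) with a perfect authentic cadence — a large antecedent–consequent pair, i.e. a double period.
Phrase 3 begins with different material from phrase 1, making it contrasting.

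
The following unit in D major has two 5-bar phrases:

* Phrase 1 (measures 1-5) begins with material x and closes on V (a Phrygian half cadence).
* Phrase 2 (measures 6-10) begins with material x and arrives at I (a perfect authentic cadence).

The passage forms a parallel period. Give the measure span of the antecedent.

The phrase ending with the weaker cadence (Phrygian half cadence) is the antecedent; the one ending more conclusively (perfect authentic cadence) is the consequent. The antecedent is measures 1–5.

measures 1–5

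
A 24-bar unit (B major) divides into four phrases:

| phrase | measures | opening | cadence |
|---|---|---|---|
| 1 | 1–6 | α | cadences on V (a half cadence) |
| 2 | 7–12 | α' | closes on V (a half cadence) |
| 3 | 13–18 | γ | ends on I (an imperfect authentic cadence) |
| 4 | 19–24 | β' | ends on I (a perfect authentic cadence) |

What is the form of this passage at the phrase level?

Four phrases in two halves: the first half (bars 1-12) ends with a half cadence, the second (measures 13-24) with a perfect authentic cadence — a large antecedent–consequent pair, i.e. a double period.
Phrase 3 begins with different material from phrase 1, making it contrasting.

contrasting double period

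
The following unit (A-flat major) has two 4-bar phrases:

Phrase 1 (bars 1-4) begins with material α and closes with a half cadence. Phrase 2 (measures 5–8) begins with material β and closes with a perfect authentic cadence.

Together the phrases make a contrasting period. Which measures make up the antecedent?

measures 1–4

The phrase ending with the weaker cadence (half cadence) is the antecedent; the one ending more conclusively (perfect authentic cadence) is the consequent. The antecedent is measures 1–4.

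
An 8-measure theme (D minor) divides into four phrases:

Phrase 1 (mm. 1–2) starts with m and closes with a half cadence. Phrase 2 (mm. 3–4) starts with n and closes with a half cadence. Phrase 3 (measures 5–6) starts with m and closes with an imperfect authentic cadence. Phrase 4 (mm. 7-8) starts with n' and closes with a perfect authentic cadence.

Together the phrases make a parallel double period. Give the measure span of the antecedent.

measures 1–4

In a double period the first pair of phrases (ending half cadence) is the large antecedent and the second pair (ending perfect authentic cadence) is the large consequent; the antecedent is measures 1–4.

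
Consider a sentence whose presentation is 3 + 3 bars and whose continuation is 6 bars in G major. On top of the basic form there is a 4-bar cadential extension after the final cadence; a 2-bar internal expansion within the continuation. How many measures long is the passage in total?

18 measures

Basic sentence: 3 + 3 + 6 = 12 bars.
12 (basic form) + 4 (cadential extension) + 2 (internal expansion) = 18.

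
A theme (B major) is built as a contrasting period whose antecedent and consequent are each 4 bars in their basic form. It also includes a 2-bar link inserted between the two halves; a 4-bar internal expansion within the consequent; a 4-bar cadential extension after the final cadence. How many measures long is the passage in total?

18 measures

Basic contrasting period: 4 + 4 = 8 bars.
8 (basic form) + 2 (link) + 4 (internal expansion) + 4 (cadential extension) = 18.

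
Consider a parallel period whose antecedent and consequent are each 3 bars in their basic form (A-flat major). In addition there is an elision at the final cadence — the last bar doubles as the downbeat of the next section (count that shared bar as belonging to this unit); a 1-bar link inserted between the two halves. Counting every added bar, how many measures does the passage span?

7 measures

Basic parallel period: 3 + 3 = 6 bars.
6 (basic form) + 1 (link) = 7.
The elision shares a bar with the next section but does not change this unit's count.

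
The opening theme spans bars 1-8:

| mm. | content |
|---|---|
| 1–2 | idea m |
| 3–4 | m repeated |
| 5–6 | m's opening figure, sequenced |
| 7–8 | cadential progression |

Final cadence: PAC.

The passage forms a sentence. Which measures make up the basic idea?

The presentation of a sentence is the basic idea (measures 1-2) plus its repetition (mm. 3–4); the basic idea is therefore measures 1–2.

measures 1–2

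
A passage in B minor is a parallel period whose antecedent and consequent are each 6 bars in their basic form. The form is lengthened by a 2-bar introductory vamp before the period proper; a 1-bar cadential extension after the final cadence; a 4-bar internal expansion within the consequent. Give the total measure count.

19 measures

Basic parallel period: 6 + 6 = 12 bars.
12 (basic form) + 2 (introduction) + 1 (cadential extension) + 4 (internal expansion) = 19.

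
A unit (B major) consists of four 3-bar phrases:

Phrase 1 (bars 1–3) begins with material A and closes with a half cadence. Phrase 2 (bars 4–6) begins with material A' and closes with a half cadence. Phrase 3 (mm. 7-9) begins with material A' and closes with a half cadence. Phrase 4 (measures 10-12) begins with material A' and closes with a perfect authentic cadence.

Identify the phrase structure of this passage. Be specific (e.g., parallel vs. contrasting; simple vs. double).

Four phrases in two halves: the first half (bars 1-6) ends with a half cadence, the second (mm. 7-12) with a perfect authentic cadence — a large antecedent–consequent pair, i.e. a double period.
Phrase 3 begins with the same material as phrase 1, making it parallel.

parallel double period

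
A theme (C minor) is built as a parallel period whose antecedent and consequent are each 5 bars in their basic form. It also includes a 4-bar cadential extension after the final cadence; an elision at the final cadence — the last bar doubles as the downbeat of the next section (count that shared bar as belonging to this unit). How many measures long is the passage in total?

Basic parallel period: 5 + 5 = 10 bars.
10 (basic form) + 4 (cadential extension) = 14.
The elision shares a bar with the next section but does not change this unit's count.

14 measures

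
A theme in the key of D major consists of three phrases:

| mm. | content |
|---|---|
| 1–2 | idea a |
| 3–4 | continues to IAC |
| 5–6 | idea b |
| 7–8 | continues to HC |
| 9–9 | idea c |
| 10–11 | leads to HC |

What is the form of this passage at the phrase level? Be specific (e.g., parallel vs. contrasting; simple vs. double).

phrase group

The final phrase closes with a half cadence, which is not stronger than the preceding half cadence; the 3 phrases lack an overall antecedent–consequent design and so form a phrase group.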